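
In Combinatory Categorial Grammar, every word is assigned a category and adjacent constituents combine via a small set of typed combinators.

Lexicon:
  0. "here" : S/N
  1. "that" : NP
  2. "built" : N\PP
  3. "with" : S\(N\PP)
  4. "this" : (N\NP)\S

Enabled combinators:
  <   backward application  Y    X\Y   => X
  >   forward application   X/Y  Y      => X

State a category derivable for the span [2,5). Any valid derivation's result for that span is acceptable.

N\NP

[0,5] S   >
  [0,1] "here" : S/N
  [1,5] N   <
    [1,2] "that" : NP
    [2,5] N\NP   <
      [2,4] S   <
        [2,3] "built" : N\PP
        [3,4] "with" : S\(N\PP)
      [4,5] "this" : (N\NP)\S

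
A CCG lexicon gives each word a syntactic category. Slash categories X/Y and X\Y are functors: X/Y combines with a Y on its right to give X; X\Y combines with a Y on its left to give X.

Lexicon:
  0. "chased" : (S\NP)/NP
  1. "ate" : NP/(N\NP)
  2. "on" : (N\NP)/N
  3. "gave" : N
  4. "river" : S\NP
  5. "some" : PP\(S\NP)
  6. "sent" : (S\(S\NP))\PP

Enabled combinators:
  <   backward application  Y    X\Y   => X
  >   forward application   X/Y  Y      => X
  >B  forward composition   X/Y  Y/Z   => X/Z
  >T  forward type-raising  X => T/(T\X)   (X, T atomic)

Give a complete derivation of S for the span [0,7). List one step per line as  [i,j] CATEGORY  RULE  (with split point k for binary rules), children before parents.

[0,7] S   <
  [0,4] S\NP   >
    [0,1] "chased" : (S\NP)/NP
    [1,4] NP   >
      [1,2] "ate" : NP/(N\NP)
      [2,4] N\NP   >
        [2,3] "on" : (N\NP)/N
        [3,4] "gave" : N
  [4,7] S\(S\NP)   <
    [4,6] PP   <
      [4,5] "river" : S\NP
      [5,6] "some" : PP\(S\NP)
    [6,7] "sent" : (S\(S\NP))\PP

[0,1] (S\NP)/NP  lex  "chased"
[1,2] NP/(N\NP)  lex  "ate"
[2,3] (N\NP)/N  lex  "on"
[3,4] N  lex  "gave"
[2,4] N\NP  >  k=3
[1,4] NP  >  k=2
[0,4] S\NP  >  k=1
[4,5] S\NP  lex  "river"
[5,6] PP\(S\NP)  lex  "some"
[4,6] PP  <  k=5
[6,7] (S\(S\NP))\PP  lex  "sent"
[4,7] S\(S\NP)  <  k=6
[0,7] S  <  k=4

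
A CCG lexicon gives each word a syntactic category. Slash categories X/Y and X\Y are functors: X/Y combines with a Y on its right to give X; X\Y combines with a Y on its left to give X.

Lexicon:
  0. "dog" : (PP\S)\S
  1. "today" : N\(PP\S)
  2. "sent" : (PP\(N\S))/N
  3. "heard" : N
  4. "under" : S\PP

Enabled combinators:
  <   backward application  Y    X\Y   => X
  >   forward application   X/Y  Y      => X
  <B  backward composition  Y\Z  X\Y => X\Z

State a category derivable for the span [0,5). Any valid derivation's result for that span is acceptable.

S

[0,5] S   <
  [0,4] PP   <
    [0,2] N\S   <B
      [0,1] "dog" : (PP\S)\S
      [1,2] "today" : N\(PP\S)
    [2,4] PP\(N\S)   >
      [2,3] "sent" : (PP\(N\S))/N
      [3,4] "heard" : N
  [4,5] "under" : S\PP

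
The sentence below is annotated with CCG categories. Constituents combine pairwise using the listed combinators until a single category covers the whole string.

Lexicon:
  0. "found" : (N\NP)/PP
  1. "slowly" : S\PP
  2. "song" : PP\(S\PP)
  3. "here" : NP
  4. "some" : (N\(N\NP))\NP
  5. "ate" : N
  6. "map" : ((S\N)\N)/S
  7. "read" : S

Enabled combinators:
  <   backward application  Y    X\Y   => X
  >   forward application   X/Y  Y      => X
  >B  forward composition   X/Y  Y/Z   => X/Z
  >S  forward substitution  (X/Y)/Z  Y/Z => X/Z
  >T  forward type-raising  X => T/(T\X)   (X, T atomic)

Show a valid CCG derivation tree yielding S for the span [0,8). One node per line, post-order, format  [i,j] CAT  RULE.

[0,8] S   <
  [0,5] N   <
    [0,3] N\NP   >
      [0,1] "found" : (N\NP)/PP
      [1,3] PP   <
        [1,2] "slowly" : S\PP
        [2,3] "song" : PP\(S\PP)
    [3,5] N\(N\NP)   <
      [3,4] "here" : NP
      [4,5] "some" : (N\(N\NP))\NP
  [5,8] S\N   <
    [5,6] "ate" : N
    [6,8] (S\N)\N   >
      [6,7] "map" : ((S\N)\N)/S
      [7,8] "read" : S

[0,1] (N\NP)/PP  lex  "found"
[1,2] S\PP  lex  "slowly"
[2,3] PP\(S\PP)  lex  "song"
[1,3] PP  <  k=2
[0,3] N\NP  >  k=1
[3,4] NP  lex  "here"
[4,5] (N\(N\NP))\NP  lex  "some"
[3,5] N\(N\NP)  <  k=4
[0,5] N  <  k=3
[5,6] N  lex  "ate"
[6,7] ((S\N)\N)/S  lex  "map"
[7,8] S  lex  "read"
[6,8] (S\N)\N  >  k=7
[5,8] S\N  <  k=6
[0,8] S  <  k=5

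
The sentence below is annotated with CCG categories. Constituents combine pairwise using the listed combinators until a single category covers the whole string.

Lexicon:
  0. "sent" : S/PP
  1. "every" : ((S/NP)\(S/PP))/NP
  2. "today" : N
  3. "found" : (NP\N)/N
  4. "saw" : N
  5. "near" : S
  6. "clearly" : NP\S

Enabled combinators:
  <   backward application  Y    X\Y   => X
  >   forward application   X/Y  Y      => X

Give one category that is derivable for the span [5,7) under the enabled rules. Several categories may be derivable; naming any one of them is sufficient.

NP

[0,7] S   >
  [0,5] S/NP   <
    [0,1] "sent" : S/PP
    [1,5] (S/NP)\(S/PP)   >
      [1,2] "every" : ((S/NP)\(S/PP))/NP
      [2,5] NP   <
        [2,3] "today" : N
        [3,5] NP\N   >
          [3,4] "found" : (NP\N)/N
          [4,5] "saw" : N
  [5,7] NP   <
    [5,6] "near" : S
    [6,7] "clearly" : NP\S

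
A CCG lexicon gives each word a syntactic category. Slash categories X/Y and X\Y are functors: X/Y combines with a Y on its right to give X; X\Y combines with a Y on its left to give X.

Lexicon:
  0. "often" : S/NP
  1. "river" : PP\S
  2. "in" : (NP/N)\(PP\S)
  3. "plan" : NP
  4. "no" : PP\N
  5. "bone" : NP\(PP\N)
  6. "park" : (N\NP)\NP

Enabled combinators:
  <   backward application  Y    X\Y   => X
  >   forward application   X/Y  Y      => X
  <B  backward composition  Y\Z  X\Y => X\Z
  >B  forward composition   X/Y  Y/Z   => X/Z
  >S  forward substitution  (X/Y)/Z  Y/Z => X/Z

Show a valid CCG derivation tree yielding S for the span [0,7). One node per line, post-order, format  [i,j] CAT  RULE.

[0,1] S/NP  lex  "often"
[1,2] PP\S  lex  "river"
[2,3] (NP/N)\(PP\S)  lex  "in"
[1,3] NP/N  <  k=2
[0,3] S/N  >B  k=1
[3,4] NP  lex  "plan"
[4,5] PP\N  lex  "no"
[5,6] NP\(PP\N)  lex  "bone"
[4,6] NP  <  k=5
[6,7] (N\NP)\NP  lex  "park"
[4,7] N\NP  <  k=6
[3,7] N  <  k=4
[0,7] S  >  k=3

[0,7] S   >
  [0,3] S/N   >B
    [0,1] "often" : S/NP
    [1,3] NP/N   <
      [1,2] "river" : PP\S
      [2,3] "in" : (NP/N)\(PP\S)
  [3,7] N   <
    [3,4] "plan" : NP
    [4,7] N\NP   <
      [4,6] NP   <
        [4,5] "no" : PP\N
        [5,6] "bone" : NP\(PP\N)
      [6,7] "park" : (N\NP)\NP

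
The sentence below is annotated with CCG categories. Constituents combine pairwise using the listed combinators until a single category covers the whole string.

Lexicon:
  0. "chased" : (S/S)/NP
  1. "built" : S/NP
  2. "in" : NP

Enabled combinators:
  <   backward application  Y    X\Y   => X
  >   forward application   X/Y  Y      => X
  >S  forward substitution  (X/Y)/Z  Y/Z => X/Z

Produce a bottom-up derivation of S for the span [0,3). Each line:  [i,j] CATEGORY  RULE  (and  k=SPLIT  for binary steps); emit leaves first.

[0,3] S   >
  [0,2] S/NP   >S
    [0,1] "chased" : (S/S)/NP
    [1,2] "built" : S/NP
  [2,3] "in" : NP

[0,1] (S/S)/NP  lex  "chased"
[1,2] S/NP  lex  "built"
[0,2] S/NP  >S  k=1
[2,3] NP  lex  "in"
[0,3] S  >  k=2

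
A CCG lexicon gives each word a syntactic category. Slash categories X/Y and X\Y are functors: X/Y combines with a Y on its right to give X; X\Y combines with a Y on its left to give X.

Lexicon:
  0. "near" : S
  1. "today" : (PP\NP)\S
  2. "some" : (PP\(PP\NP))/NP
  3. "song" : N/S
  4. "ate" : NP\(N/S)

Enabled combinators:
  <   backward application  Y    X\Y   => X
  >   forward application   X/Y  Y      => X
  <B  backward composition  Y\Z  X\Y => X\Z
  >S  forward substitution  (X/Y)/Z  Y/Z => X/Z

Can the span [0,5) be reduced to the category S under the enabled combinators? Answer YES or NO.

S (PP\NP)\S (PP\(PP\NP))/NP N/S NP\(N/S)
CKY chart[0,5] = {PP}; S ∉ chart

NO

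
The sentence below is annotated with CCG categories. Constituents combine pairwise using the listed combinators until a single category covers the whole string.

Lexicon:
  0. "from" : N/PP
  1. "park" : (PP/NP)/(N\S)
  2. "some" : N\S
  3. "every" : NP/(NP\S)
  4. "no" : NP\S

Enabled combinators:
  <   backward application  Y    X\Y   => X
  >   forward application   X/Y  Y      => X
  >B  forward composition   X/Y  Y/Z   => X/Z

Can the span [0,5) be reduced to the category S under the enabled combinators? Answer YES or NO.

NO

N/PP (PP/NP)/(N\S) N\S NP/(NP\S) NP\S
CKY chart[0,5] = {N}; S ∉ chart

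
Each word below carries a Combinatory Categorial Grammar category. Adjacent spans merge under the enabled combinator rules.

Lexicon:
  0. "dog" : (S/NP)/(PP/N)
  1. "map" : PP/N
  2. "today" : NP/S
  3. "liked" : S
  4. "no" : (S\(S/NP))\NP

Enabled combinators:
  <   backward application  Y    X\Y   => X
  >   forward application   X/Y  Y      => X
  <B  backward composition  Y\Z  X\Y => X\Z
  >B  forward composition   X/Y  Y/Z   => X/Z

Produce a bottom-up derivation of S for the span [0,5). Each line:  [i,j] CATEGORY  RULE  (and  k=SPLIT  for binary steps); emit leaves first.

[0,5] S   <
  [0,2] S/NP   >
    [0,1] "dog" : (S/NP)/(PP/N)
    [1,2] "map" : PP/N
  [2,5] S\(S/NP)   <
    [2,4] NP   >
      [2,3] "today" : NP/S
      [3,4] "liked" : S
    [4,5] "no" : (S\(S/NP))\NP

[0,1] (S/NP)/(PP/N)  lex  "dog"
[1,2] PP/N  lex  "map"
[0,2] S/NP  >  k=1
[2,3] NP/S  lex  "today"
[3,4] S  lex  "liked"
[2,4] NP  >  k=3
[4,5] (S\(S/NP))\NP  lex  "no"
[2,5] S\(S/NP)  <  k=4
[0,5] S  <  k=2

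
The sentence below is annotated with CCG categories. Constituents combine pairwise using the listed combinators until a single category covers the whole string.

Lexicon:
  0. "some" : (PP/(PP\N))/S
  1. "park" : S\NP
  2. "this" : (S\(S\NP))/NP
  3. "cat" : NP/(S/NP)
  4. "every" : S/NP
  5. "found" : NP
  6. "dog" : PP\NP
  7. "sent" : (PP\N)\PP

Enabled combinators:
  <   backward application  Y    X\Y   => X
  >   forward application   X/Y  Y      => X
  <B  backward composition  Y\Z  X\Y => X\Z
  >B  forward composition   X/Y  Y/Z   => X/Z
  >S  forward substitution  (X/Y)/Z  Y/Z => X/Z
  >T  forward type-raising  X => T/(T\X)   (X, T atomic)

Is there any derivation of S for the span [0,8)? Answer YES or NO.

NO

(PP/(PP\N))/S S\NP (S\(S\NP))/NP NP/(S/NP) S/NP NP PP\NP (PP\N)\PP
CKY chart[0,8] = {N/(N\PP), NP/(NP\PP), PP, PP/(PP\PP), S/(S\PP)}; S ∉ chart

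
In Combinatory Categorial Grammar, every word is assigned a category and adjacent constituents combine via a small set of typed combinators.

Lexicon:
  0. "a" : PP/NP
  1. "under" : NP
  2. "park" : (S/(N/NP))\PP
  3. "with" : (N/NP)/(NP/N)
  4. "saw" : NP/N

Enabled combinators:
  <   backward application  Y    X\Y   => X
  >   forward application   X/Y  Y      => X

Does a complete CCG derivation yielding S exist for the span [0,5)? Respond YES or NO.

YES

[0,5] S   >
  [0,3] S/(N/NP)   <
    [0,2] PP   >
      [0,1] "a" : PP/NP
      [1,2] "under" : NP
    [2,3] "park" : (S/(N/NP))\PP
  [3,5] N/NP   >
    [3,4] "with" : (N/NP)/(NP/N)
    [4,5] "saw" : NP/N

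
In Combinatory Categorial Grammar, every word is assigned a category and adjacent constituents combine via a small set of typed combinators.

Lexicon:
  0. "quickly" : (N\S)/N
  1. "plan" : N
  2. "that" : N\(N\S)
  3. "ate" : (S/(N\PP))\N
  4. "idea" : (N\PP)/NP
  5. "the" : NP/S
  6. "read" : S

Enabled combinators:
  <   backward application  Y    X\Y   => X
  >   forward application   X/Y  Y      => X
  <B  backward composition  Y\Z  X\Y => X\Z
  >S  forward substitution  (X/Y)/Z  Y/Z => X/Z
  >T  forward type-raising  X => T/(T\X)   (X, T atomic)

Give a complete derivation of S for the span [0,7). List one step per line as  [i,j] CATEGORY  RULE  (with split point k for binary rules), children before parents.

[0,7] S   >
  [0,4] S/(N\PP)   <
    [0,3] N   <
      [0,2] N\S   >
        [0,1] "quickly" : (N\S)/N
        [1,2] "plan" : N
      [2,3] "that" : N\(N\S)
    [3,4] "ate" : (S/(N\PP))\N
  [4,7] N\PP   >
    [4,5] "idea" : (N\PP)/NP
    [5,7] NP   >
      [5,6] "the" : NP/S
      [6,7] "read" : S

[0,1] (N\S)/N  lex  "quickly"
[1,2] N  lex  "plan"
[0,2] N\S  >  k=1
[2,3] N\(N\S)  lex  "that"
[0,3] N  <  k=2
[3,4] (S/(N\PP))\N  lex  "ate"
[0,4] S/(N\PP)  <  k=3
[4,5] (N\PP)/NP  lex  "idea"
[5,6] NP/S  lex  "the"
[6,7] S  lex  "read"
[5,7] NP  >  k=6
[4,7] N\PP  >  k=5
[0,7] S  >  k=4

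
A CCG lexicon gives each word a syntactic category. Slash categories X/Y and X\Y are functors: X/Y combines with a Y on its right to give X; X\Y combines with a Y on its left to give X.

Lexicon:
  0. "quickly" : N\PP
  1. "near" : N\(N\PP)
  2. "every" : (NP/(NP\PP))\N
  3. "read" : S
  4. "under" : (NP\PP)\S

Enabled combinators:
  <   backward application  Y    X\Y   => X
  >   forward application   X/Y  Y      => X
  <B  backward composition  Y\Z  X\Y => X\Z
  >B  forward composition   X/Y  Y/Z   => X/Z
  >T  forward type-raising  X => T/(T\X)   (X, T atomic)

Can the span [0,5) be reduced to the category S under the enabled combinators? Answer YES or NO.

NO

N\PP N\(N\PP) (NP/(NP\PP))\N S (NP\PP)\S
CKY chart[0,5] = {N/(N\NP), NP, NP/(NP\NP), PP/(PP\NP), S/(S\NP)}; S ∉ chart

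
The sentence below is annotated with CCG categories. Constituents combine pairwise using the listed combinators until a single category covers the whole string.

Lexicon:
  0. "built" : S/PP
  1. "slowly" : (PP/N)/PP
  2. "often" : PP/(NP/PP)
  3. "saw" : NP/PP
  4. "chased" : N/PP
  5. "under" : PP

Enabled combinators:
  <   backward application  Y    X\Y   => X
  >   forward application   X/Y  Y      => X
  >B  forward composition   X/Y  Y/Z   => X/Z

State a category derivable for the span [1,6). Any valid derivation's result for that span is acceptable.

[0,6] S   >
  [0,1] "built" : S/PP
  [1,6] PP   >
    [1,4] PP/N   >
      [1,2] "slowly" : (PP/N)/PP
      [2,4] PP   >
        [2,3] "often" : PP/(NP/PP)
        [3,4] "saw" : NP/PP
    [4,6] N   >
      [4,5] "chased" : N/PP
      [5,6] "under" : PP

PP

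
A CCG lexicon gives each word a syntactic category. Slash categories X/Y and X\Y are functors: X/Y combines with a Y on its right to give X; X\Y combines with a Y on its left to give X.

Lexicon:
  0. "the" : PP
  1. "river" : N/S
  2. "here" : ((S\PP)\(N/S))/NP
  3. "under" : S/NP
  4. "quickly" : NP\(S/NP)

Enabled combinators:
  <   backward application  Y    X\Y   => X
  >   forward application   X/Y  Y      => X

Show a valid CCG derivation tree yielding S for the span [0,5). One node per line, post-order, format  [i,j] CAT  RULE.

[0,1] PP  lex  "the"
[1,2] N/S  lex  "river"
[2,3] ((S\PP)\(N/S))/NP  lex  "here"
[3,4] S/NP  lex  "under"
[4,5] NP\(S/NP)  lex  "quickly"
[3,5] NP  <  k=4
[2,5] (S\PP)\(N/S)  >  k=3
[1,5] S\PP  <  k=2
[0,5] S  <  k=1

[0,5] S   <
  [0,1] "the" : PP
  [1,5] S\PP   <
    [1,2] "river" : N/S
    [2,5] (S\PP)\(N/S)   >
      [2,3] "here" : ((S\PP)\(N/S))/NP
      [3,5] NP   <
        [3,4] "under" : S/NP
        [4,5] "quickly" : NP\(S/NP)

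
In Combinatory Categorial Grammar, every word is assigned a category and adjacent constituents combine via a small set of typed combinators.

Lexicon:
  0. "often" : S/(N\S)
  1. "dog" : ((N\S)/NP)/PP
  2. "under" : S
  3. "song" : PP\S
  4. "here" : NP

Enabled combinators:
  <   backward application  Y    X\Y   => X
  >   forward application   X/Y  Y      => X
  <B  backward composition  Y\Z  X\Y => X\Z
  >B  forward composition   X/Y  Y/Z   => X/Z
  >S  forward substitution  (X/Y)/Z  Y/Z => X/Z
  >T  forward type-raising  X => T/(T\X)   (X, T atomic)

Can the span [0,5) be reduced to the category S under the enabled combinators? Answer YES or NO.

YES

[0,5] S   >
  [0,4] S/NP   >B
    [0,1] "often" : S/(N\S)
    [1,4] (N\S)/NP   >
      [1,2] "dog" : ((N\S)/NP)/PP
      [2,4] PP   >
        [2,3] PP/(PP\S)   >T
          [2,3] "under" : S
        [3,4] "song" : PP\S
  [4,5] "here" : NP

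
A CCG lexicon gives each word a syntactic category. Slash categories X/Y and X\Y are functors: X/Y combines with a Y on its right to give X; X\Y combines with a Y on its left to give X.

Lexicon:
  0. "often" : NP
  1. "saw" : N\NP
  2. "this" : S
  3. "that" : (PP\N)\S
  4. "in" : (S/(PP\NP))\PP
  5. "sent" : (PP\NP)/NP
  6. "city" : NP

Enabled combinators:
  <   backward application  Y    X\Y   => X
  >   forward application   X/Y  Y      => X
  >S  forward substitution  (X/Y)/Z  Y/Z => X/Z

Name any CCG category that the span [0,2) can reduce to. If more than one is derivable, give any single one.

[0,7] S   >
  [0,5] S/(PP\NP)   <
    [0,4] PP   <
      [0,2] N   <
        [0,1] "often" : NP
        [1,2] "saw" : N\NP
      [2,4] PP\N   <
        [2,3] "this" : S
        [3,4] "that" : (PP\N)\S
    [4,5] "in" : (S/(PP\NP))\PP
  [5,7] PP\NP   >
    [5,6] "sent" : (PP\NP)/NP
    [6,7] "city" : NP

N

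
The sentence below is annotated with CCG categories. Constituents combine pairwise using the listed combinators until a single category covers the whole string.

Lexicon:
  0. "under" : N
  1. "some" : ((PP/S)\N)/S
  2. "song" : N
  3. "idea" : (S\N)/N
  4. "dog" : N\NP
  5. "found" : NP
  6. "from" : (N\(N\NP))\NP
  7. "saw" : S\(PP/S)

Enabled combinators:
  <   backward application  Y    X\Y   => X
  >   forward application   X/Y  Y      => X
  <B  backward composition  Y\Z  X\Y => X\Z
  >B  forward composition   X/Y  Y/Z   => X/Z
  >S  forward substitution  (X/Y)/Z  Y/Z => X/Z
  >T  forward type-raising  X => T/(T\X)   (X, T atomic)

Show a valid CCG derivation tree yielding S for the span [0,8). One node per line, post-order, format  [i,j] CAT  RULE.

[0,8] S   >
  [0,1] S/(S\N)   >T
    [0,1] "under" : N
  [1,8] S\N   <B
    [1,7] (PP/S)\N   >
      [1,2] "some" : ((PP/S)\N)/S
      [2,7] S   <
        [2,3] "song" : N
        [3,7] S\N   >
          [3,4] "idea" : (S\N)/N
          [4,7] N   <
            [4,5] "dog" : N\NP
            [5,7] N\(N\NP)   <
              [5,6] "found" : NP
              [6,7] "from" : (N\(N\NP))\NP
    [7,8] "saw" : S\(PP/S)

[0,1] N  lex  "under"
[0,1] S/(S\N)  >T
[1,2] ((PP/S)\N)/S  lex  "some"
[2,3] N  lex  "song"
[3,4] (S\N)/N  lex  "idea"
[4,5] N\NP  lex  "dog"
[5,6] NP  lex  "found"
[6,7] (N\(N\NP))\NP  lex  "from"
[5,7] N\(N\NP)  <  k=6
[4,7] N  <  k=5
[3,7] S\N  >  k=4
[2,7] S  <  k=3
[1,7] (PP/S)\N  >  k=2
[7,8] S\(PP/S)  lex  "saw"
[1,8] S\N  <B  k=7
[0,8] S  >  k=1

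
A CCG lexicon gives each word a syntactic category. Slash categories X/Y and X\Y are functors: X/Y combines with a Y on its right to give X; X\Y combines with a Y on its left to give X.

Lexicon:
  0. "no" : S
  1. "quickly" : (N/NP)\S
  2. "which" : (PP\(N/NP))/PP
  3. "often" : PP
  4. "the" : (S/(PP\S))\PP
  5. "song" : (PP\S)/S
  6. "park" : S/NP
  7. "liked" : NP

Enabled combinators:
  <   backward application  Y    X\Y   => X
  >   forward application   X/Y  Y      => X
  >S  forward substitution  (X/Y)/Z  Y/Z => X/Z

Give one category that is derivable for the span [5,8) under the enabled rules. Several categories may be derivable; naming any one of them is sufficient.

[0,8] S   >
  [0,5] S/(PP\S)   <
    [0,4] PP   <
      [0,2] N/NP   <
        [0,1] "no" : S
        [1,2] "quickly" : (N/NP)\S
      [2,4] PP\(N/NP)   >
        [2,3] "which" : (PP\(N/NP))/PP
        [3,4] "often" : PP
    [4,5] "the" : (S/(PP\S))\PP
  [5,8] PP\S   >
    [5,6] "song" : (PP\S)/S
    [6,8] S   >
      [6,7] "park" : S/NP
      [7,8] "liked" : NP

PP\S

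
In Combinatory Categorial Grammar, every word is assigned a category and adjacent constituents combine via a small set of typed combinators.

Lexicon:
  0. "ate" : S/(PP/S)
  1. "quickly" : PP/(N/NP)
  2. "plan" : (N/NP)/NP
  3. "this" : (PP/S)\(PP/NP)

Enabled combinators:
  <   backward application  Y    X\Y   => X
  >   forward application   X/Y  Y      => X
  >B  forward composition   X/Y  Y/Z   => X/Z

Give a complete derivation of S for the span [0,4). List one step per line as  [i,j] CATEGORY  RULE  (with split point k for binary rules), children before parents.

[0,1] S/(PP/S)  lex  "ate"
[1,2] PP/(N/NP)  lex  "quickly"
[2,3] (N/NP)/NP  lex  "plan"
[1,3] PP/NP  >B  k=2
[3,4] (PP/S)\(PP/NP)  lex  "this"
[1,4] PP/S  <  k=3
[0,4] S  >  k=1

[0,4] S   >
  [0,1] "ate" : S/(PP/S)
  [1,4] PP/S   <
    [1,3] PP/NP   >B
      [1,2] "quickly" : PP/(N/NP)
      [2,3] "plan" : (N/NP)/NP
    [3,4] "this" : (PP/S)\(PP/NP)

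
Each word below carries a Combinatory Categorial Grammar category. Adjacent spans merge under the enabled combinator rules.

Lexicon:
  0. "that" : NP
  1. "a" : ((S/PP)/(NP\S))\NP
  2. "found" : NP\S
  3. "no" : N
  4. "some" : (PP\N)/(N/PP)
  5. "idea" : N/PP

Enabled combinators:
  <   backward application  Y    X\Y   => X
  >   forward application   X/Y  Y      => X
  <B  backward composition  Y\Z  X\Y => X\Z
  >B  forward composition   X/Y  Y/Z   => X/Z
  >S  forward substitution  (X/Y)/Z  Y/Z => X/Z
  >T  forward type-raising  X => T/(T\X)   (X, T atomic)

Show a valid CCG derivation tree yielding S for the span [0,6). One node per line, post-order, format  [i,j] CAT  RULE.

[0,6] S   >
  [0,3] S/PP   >
    [0,2] (S/PP)/(NP\S)   <
      [0,1] "that" : NP
      [1,2] "a" : ((S/PP)/(NP\S))\NP
    [2,3] "found" : NP\S
  [3,6] PP   <
    [3,4] "no" : N
    [4,6] PP\N   >
      [4,5] "some" : (PP\N)/(N/PP)
      [5,6] "idea" : N/PP

[0,1] NP  lex  "that"
[1,2] ((S/PP)/(NP\S))\NP  lex  "a"
[0,2] (S/PP)/(NP\S)  <  k=1
[2,3] NP\S  lex  "found"
[0,3] S/PP  >  k=2
[3,4] N  lex  "no"
[4,5] (PP\N)/(N/PP)  lex  "some"
[5,6] N/PP  lex  "idea"
[4,6] PP\N  >  k=5
[3,6] PP  <  k=4
[0,6] S  >  k=3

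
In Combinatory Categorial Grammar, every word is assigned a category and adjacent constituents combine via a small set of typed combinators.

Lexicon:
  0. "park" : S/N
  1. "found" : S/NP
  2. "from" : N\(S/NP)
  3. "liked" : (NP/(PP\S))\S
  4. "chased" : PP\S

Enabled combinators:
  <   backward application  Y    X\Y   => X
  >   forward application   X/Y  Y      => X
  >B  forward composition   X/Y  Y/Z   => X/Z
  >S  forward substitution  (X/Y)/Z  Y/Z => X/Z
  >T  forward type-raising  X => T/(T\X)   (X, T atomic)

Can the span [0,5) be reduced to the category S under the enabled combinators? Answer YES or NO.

S/N S/NP N\(S/NP) (NP/(PP\S))\S PP\S
CKY chart[0,5] = {N/(N\NP), NP, NP/(NP\NP), PP/(PP\NP), S/(S\NP)}; S ∉ chart

NO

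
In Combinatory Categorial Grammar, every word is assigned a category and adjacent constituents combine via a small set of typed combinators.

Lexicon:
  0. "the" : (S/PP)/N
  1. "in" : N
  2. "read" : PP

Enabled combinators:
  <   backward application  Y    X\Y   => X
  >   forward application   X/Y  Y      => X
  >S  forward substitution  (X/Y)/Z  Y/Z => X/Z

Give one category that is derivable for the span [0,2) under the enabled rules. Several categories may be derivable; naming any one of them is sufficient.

[0,3] S   >
  [0,2] S/PP   >
    [0,1] "the" : (S/PP)/N
    [1,2] "in" : N
  [2,3] "read" : PP

S/PP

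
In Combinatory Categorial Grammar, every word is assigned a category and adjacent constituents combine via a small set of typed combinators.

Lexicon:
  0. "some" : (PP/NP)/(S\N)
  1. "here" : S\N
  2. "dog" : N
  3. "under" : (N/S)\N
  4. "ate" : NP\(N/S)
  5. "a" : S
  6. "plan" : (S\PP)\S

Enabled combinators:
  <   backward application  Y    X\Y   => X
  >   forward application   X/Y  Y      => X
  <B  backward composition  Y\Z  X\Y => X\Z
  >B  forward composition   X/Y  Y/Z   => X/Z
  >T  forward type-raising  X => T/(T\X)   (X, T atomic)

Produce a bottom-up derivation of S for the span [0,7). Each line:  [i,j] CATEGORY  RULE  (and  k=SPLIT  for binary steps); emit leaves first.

[0,7] S   <
  [0,5] PP   >
    [0,2] PP/NP   >
      [0,1] "some" : (PP/NP)/(S\N)
      [1,2] "here" : S\N
    [2,5] NP   <
      [2,4] N/S   <
        [2,3] "dog" : N
        [3,4] "under" : (N/S)\N
      [4,5] "ate" : NP\(N/S)
  [5,7] S\PP   <
    [5,6] "a" : S
    [6,7] "plan" : (S\PP)\S

[0,1] (PP/NP)/(S\N)  lex  "some"
[1,2] S\N  lex  "here"
[0,2] PP/NP  >  k=1
[2,3] N  lex  "dog"
[3,4] (N/S)\N  lex  "under"
[2,4] N/S  <  k=3
[4,5] NP\(N/S)  lex  "ate"
[2,5] NP  <  k=4
[0,5] PP  >  k=2
[5,6] S  lex  "a"
[6,7] (S\PP)\S  lex  "plan"
[5,7] S\PP  <  k=6
[0,7] S  <  k=5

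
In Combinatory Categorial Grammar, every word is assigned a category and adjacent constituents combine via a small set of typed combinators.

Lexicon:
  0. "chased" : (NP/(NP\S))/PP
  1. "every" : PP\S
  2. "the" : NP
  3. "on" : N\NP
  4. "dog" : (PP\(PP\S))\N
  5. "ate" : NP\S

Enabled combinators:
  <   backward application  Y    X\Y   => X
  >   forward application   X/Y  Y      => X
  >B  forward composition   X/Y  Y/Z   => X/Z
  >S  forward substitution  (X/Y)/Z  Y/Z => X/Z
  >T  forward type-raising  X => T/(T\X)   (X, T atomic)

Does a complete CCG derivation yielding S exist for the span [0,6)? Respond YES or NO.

(NP/(NP\S))/PP PP\S NP N\NP (PP\(PP\S))\N NP\S
CKY chart[0,6] = {N/(N\NP), NP, NP/(NP\NP), PP/(PP\NP), S/(S\NP)}; S ∉ chart

NO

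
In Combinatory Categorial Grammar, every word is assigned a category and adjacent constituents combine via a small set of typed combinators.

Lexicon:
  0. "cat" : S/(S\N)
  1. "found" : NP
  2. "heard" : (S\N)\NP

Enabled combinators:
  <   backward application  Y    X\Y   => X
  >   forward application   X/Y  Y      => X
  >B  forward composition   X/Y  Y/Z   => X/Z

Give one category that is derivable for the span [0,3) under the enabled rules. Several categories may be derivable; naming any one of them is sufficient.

[0,3] S   >
  [0,1] "cat" : S/(S\N)
  [1,3] S\N   <
    [1,2] "found" : NP
    [2,3] "heard" : (S\N)\NP

S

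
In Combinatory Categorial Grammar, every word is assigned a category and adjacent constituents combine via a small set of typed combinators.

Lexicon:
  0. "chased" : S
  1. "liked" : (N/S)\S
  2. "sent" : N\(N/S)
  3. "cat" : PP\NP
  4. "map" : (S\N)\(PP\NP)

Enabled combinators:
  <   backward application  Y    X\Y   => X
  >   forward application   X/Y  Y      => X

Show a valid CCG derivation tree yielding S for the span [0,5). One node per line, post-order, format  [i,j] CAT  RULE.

[0,5] S   <
  [0,3] N   <
    [0,2] N/S   <
      [0,1] "chased" : S
      [1,2] "liked" : (N/S)\S
    [2,3] "sent" : N\(N/S)
  [3,5] S\N   <
    [3,4] "cat" : PP\NP
    [4,5] "map" : (S\N)\(PP\NP)

[0,1] S  lex  "chased"
[1,2] (N/S)\S  lex  "liked"
[0,2] N/S  <  k=1
[2,3] N\(N/S)  lex  "sent"
[0,3] N  <  k=2
[3,4] PP\NP  lex  "cat"
[4,5] (S\N)\(PP\NP)  lex  "map"
[3,5] S\N  <  k=4
[0,5] S  <  k=3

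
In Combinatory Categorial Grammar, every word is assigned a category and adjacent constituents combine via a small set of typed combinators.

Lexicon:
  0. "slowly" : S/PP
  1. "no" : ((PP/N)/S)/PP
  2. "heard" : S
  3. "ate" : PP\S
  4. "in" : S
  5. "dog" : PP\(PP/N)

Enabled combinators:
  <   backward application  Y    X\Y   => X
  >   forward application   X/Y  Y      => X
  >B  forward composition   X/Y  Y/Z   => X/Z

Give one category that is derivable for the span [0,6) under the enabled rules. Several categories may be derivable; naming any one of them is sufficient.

S

[0,6] S   >
  [0,1] "slowly" : S/PP
  [1,6] PP   <
    [1,5] PP/N   >
      [1,4] (PP/N)/S   >
        [1,2] "no" : ((PP/N)/S)/PP
        [2,4] PP   <
          [2,3] "heard" : S
          [3,4] "ate" : PP\S
      [4,5] "in" : S
    [5,6] "dog" : PP\(PP/N)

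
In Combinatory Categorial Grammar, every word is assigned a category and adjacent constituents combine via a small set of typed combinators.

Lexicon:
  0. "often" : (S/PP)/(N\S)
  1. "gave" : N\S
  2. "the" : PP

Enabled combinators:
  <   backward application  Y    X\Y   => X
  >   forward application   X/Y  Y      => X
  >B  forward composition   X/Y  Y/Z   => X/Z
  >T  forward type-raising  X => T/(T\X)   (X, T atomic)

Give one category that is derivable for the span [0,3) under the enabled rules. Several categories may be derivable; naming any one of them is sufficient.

S

[0,3] S   >
  [0,2] S/PP   >
    [0,1] "often" : (S/PP)/(N\S)
    [1,2] "gave" : N\S
  [2,3] "the" : PP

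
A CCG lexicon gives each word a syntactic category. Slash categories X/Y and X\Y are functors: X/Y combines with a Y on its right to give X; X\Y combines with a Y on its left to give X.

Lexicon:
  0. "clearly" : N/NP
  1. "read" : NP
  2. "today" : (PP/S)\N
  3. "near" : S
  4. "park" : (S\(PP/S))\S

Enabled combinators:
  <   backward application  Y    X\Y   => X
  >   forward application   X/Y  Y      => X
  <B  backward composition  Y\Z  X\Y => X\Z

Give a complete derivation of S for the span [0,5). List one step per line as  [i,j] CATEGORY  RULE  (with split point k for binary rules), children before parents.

[0,5] S   <
  [0,3] PP/S   <
    [0,2] N   >
      [0,1] "clearly" : N/NP
      [1,2] "read" : NP
    [2,3] "today" : (PP/S)\N
  [3,5] S\(PP/S)   <
    [3,4] "near" : S
    [4,5] "park" : (S\(PP/S))\S

[0,1] N/NP  lex  "clearly"
[1,2] NP  lex  "read"
[0,2] N  >  k=1
[2,3] (PP/S)\N  lex  "today"
[0,3] PP/S  <  k=2
[3,4] S  lex  "near"
[4,5] (S\(PP/S))\S  lex  "park"
[3,5] S\(PP/S)  <  k=4
[0,5] S  <  k=3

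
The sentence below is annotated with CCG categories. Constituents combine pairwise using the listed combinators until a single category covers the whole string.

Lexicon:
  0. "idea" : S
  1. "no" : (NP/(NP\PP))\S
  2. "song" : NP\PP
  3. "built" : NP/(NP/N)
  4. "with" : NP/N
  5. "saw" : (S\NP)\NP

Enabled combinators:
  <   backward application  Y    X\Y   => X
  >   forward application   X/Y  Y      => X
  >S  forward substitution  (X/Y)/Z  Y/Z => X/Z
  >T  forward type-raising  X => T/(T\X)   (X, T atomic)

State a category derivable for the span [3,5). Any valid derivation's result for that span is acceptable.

[0,6] S   <
  [0,3] NP   >
    [0,2] NP/(NP\PP)   <
      [0,1] "idea" : S
      [1,2] "no" : (NP/(NP\PP))\S
    [2,3] "song" : NP\PP
  [3,6] S\NP   <
    [3,5] NP   >
      [3,4] "built" : NP/(NP/N)
      [4,5] "with" : NP/N
    [5,6] "saw" : (S\NP)\NP

NP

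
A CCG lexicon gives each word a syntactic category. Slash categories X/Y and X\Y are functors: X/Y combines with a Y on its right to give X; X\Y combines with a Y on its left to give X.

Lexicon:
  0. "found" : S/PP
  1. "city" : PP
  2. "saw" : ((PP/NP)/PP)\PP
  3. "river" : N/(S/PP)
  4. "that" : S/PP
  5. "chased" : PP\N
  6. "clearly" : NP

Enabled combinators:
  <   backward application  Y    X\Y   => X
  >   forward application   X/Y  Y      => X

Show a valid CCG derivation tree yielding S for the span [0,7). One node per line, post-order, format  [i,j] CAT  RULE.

[0,7] S   >
  [0,1] "found" : S/PP
  [1,7] PP   >
    [1,6] PP/NP   >
      [1,3] (PP/NP)/PP   <
        [1,2] "city" : PP
        [2,3] "saw" : ((PP/NP)/PP)\PP
      [3,6] PP   <
        [3,5] N   >
          [3,4] "river" : N/(S/PP)
          [4,5] "that" : S/PP
        [5,6] "chased" : PP\N
    [6,7] "clearly" : NP

[0,1] S/PP  lex  "found"
[1,2] PP  lex  "city"
[2,3] ((PP/NP)/PP)\PP  lex  "saw"
[1,3] (PP/NP)/PP  <  k=2
[3,4] N/(S/PP)  lex  "river"
[4,5] S/PP  lex  "that"
[3,5] N  >  k=4
[5,6] PP\N  lex  "chased"
[3,6] PP  <  k=5
[1,6] PP/NP  >  k=3
[6,7] NP  lex  "clearly"
[1,7] PP  >  k=6
[0,7] S  >  k=1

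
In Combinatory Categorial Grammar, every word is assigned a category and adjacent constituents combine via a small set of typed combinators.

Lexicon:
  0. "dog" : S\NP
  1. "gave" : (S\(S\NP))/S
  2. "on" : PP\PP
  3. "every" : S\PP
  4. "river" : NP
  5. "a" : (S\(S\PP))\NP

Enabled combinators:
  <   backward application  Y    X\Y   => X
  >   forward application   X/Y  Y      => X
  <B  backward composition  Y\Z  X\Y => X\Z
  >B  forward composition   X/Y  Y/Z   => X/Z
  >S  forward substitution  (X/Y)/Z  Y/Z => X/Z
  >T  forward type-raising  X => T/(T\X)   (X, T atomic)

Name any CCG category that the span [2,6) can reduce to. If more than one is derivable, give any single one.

S

[0,6] S   <
  [0,1] "dog" : S\NP
  [1,6] S\(S\NP)   >
    [1,2] "gave" : (S\(S\NP))/S
    [2,6] S   <
      [2,4] S\PP   <B
        [2,3] "on" : PP\PP
        [3,4] "every" : S\PP
      [4,6] S\(S\PP)   <
        [4,5] "river" : NP
        [5,6] "a" : (S\(S\PP))\NP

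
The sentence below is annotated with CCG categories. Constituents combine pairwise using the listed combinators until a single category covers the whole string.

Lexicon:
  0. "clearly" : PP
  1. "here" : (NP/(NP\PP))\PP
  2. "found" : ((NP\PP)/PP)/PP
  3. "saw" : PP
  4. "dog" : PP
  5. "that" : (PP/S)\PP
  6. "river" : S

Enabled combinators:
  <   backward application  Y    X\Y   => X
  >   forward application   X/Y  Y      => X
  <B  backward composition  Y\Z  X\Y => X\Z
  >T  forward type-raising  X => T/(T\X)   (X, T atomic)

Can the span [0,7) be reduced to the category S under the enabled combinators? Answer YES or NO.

NO

PP (NP/(NP\PP))\PP ((NP\PP)/PP)/PP PP PP (PP/S)\PP S
CKY chart[0,7] = {N/(N\NP), NP, NP/(NP\NP), PP/(PP\NP), S/(S\NP)}; S ∉ chart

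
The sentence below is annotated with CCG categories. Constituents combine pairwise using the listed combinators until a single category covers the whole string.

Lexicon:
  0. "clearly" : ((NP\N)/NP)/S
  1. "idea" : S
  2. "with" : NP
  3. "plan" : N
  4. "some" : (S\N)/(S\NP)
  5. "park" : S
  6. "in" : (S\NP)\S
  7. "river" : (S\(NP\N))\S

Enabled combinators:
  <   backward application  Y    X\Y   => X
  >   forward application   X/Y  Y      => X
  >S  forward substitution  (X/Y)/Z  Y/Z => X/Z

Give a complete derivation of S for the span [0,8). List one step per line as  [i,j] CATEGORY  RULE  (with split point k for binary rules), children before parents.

[0,8] S   <
  [0,3] NP\N   >
    [0,2] (NP\N)/NP   >
      [0,1] "clearly" : ((NP\N)/NP)/S
      [1,2] "idea" : S
    [2,3] "with" : NP
  [3,8] S\(NP\N)   <
    [3,7] S   <
      [3,4] "plan" : N
      [4,7] S\N   >
        [4,5] "some" : (S\N)/(S\NP)
        [5,7] S\NP   <
          [5,6] "park" : S
          [6,7] "in" : (S\NP)\S
    [7,8] "river" : (S\(NP\N))\S

[0,1] ((NP\N)/NP)/S  lex  "clearly"
[1,2] S  lex  "idea"
[0,2] (NP\N)/NP  >  k=1
[2,3] NP  lex  "with"
[0,3] NP\N  >  k=2
[3,4] N  lex  "plan"
[4,5] (S\N)/(S\NP)  lex  "some"
[5,6] S  lex  "park"
[6,7] (S\NP)\S  lex  "in"
[5,7] S\NP  <  k=6
[4,7] S\N  >  k=5
[3,7] S  <  k=4
[7,8] (S\(NP\N))\S  lex  "river"
[3,8] S\(NP\N)  <  k=7
[0,8] S  <  k=3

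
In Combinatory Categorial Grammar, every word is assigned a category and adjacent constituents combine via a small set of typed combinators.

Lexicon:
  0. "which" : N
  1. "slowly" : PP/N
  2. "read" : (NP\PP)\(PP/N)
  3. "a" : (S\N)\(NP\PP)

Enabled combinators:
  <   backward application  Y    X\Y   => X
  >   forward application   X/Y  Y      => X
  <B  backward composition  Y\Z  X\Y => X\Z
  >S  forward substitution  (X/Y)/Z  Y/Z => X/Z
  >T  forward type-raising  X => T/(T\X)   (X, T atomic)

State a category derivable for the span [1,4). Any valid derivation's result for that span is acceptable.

[0,4] S   <
  [0,1] "which" : N
  [1,4] S\N   <
    [1,3] NP\PP   <
      [1,2] "slowly" : PP/N
      [2,3] "read" : (NP\PP)\(PP/N)
    [3,4] "a" : (S\N)\(NP\PP)

S\N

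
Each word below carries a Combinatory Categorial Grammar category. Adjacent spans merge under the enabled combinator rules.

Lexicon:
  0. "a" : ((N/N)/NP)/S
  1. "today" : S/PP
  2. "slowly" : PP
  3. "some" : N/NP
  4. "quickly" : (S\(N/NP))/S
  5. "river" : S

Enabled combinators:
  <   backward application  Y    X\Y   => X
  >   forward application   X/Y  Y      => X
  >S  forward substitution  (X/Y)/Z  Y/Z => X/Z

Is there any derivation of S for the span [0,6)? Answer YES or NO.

YES

[0,6] S   <
  [0,4] N/NP   >S
    [0,3] (N/N)/NP   >
      [0,1] "a" : ((N/N)/NP)/S
      [1,3] S   >
        [1,2] "today" : S/PP
        [2,3] "slowly" : PP
    [3,4] "some" : N/NP
  [4,6] S\(N/NP)   >
    [4,5] "quickly" : (S\(N/NP))/S
    [5,6] "river" : S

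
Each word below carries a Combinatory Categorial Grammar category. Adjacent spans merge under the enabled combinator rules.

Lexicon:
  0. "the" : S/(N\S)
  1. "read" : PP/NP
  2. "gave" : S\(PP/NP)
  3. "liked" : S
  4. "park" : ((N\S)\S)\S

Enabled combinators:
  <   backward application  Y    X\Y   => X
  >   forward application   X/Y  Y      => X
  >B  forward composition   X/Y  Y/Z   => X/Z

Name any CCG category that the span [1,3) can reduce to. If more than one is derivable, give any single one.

S

[0,5] S   >
  [0,1] "the" : S/(N\S)
  [1,5] N\S   <
    [1,3] S   <
      [1,2] "read" : PP/NP
      [2,3] "gave" : S\(PP/NP)
    [3,5] (N\S)\S   <
      [3,4] "liked" : S
      [4,5] "park" : ((N\S)\S)\S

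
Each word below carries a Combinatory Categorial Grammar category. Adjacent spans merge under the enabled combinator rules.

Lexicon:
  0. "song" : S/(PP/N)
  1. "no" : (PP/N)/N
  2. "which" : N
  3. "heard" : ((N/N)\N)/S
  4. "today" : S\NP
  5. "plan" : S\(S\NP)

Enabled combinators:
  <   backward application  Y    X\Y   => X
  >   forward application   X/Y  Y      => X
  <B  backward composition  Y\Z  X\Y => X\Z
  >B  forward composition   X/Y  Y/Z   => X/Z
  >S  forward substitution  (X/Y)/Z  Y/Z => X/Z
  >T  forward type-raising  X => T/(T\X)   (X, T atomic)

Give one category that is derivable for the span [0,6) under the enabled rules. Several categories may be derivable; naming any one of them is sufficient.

[0,6] S   >
  [0,1] "song" : S/(PP/N)
  [1,6] PP/N   >S
    [1,2] "no" : (PP/N)/N
    [2,6] N/N   <
      [2,3] "which" : N
      [3,6] (N/N)\N   >
        [3,4] "heard" : ((N/N)\N)/S
        [4,6] S   <
          [4,5] "today" : S\NP
          [5,6] "plan" : S\(S\NP)

S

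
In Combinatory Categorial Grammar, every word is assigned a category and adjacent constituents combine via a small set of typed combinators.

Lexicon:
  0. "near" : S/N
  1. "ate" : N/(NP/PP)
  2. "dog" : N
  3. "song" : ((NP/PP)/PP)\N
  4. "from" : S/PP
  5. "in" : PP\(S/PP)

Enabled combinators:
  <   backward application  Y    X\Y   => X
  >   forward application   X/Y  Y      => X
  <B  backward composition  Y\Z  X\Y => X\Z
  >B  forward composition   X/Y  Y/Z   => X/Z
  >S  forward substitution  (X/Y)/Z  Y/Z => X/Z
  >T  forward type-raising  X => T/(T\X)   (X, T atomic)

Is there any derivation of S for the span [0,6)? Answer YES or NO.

YES

[0,6] S   >
  [0,1] "near" : S/N
  [1,6] N   >
    [1,4] N/PP   >B
      [1,2] "ate" : N/(NP/PP)
      [2,4] (NP/PP)/PP   <
        [2,3] "dog" : N
        [3,4] "song" : ((NP/PP)/PP)\N
    [4,6] PP   <
      [4,5] "from" : S/PP
      [5,6] "in" : PP\(S/PP)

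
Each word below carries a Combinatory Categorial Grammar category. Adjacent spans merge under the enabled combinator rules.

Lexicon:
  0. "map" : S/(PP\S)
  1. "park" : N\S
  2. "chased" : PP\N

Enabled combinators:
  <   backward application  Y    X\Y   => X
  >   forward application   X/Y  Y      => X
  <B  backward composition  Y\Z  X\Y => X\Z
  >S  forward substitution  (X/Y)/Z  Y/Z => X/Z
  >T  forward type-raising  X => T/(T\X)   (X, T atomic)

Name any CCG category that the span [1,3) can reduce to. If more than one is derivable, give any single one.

PP\S

[0,3] S   >
  [0,1] "map" : S/(PP\S)
  [1,3] PP\S   <B
    [1,2] "park" : N\S
    [2,3] "chased" : PP\N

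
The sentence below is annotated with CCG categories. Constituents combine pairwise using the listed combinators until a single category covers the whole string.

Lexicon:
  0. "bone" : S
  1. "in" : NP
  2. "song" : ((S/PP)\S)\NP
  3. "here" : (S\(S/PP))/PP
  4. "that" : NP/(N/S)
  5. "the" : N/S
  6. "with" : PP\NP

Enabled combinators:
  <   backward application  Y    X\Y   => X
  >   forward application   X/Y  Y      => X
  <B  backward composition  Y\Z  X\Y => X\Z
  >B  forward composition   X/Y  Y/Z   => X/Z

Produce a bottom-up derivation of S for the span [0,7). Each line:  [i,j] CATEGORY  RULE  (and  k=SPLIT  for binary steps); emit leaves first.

[0,1] S  lex  "bone"
[1,2] NP  lex  "in"
[2,3] ((S/PP)\S)\NP  lex  "song"
[1,3] (S/PP)\S  <  k=2
[0,3] S/PP  <  k=1
[3,4] (S\(S/PP))/PP  lex  "here"
[4,5] NP/(N/S)  lex  "that"
[5,6] N/S  lex  "the"
[4,6] NP  >  k=5
[6,7] PP\NP  lex  "with"
[4,7] PP  <  k=6
[3,7] S\(S/PP)  >  k=4
[0,7] S  <  k=3

[0,7] S   <
  [0,3] S/PP   <
    [0,1] "bone" : S
    [1,3] (S/PP)\S   <
      [1,2] "in" : NP
      [2,3] "song" : ((S/PP)\S)\NP
  [3,7] S\(S/PP)   >
    [3,4] "here" : (S\(S/PP))/PP
    [4,7] PP   <
      [4,6] NP   >
        [4,5] "that" : NP/(N/S)
        [5,6] "the" : N/S
      [6,7] "with" : PP\NP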